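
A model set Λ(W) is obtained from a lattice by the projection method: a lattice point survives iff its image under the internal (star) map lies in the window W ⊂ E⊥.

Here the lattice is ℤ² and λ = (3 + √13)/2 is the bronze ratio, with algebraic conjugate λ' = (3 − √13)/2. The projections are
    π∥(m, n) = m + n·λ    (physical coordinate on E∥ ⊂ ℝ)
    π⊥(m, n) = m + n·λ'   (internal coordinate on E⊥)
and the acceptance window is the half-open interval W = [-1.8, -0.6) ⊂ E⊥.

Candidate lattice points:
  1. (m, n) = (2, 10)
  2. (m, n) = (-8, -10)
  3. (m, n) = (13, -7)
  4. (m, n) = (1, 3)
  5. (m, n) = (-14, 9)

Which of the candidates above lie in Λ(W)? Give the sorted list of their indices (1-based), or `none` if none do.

Compute λ' = (3−√13)/2 = -0.302776, so π⊥(m,n) = m -0.302776·n.
candidate 1: (m,n)=(2,10) → π∥ = 2+10·λ ≈ 35.027756, π⊥ = 2+10·λ' ≈ -1.027756 ∈ [-1.8, -0.6) ⇒ IN Λ
candidate 2: (m,n)=(-8,-10) → π∥ = -8-10·λ ≈ -41.027756, π⊥ = -8-10·λ' ≈ -4.972244 ∉ [-1.8, -0.6) ⇒ out
candidate 3: (m,n)=(13,-7) → π∥ = 13-7·λ ≈ -10.119429, π⊥ = 13-7·λ' ≈ 15.119429 ∉ [-1.8, -0.6) ⇒ out
candidate 4: (m,n)=(1,3) → π∥ = 1+3·λ ≈ 10.908327, π⊥ = 1+3·λ' ≈ 0.091673 ∉ [-1.8, -0.6) ⇒ out
candidate 5: (m,n)=(-14,9) → π∥ = -14+9·λ ≈ 15.724981, π⊥ = -14+9·λ' ≈ -16.724981 ∉ [-1.8, -0.6) ⇒ out

1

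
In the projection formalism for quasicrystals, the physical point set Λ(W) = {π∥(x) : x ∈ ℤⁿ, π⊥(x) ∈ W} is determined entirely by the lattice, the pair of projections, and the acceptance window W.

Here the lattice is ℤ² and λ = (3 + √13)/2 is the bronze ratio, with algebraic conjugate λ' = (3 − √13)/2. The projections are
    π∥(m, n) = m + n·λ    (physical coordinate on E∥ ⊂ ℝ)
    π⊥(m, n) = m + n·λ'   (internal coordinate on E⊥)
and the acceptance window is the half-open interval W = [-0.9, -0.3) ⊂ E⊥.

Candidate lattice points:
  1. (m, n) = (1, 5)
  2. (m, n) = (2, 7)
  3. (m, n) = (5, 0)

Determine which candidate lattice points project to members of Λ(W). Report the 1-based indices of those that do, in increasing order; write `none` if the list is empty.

λ' = (3−√13)/2 ≈ -0.30278.
#1 (1,5): internal coord 1 + (5)·λ' = -0.51388; -0.51388 ∈ [-0.9, -0.3) → IN Λ
#2 (2,7): internal coord 2 + (7)·λ' = -0.11943; -0.11943 ∉ [-0.9, -0.3) → out
#3 (5,0): internal coord 5 + (0)·λ' = +5.00000; +5.00000 ∉ [-0.9, -0.3) → out

1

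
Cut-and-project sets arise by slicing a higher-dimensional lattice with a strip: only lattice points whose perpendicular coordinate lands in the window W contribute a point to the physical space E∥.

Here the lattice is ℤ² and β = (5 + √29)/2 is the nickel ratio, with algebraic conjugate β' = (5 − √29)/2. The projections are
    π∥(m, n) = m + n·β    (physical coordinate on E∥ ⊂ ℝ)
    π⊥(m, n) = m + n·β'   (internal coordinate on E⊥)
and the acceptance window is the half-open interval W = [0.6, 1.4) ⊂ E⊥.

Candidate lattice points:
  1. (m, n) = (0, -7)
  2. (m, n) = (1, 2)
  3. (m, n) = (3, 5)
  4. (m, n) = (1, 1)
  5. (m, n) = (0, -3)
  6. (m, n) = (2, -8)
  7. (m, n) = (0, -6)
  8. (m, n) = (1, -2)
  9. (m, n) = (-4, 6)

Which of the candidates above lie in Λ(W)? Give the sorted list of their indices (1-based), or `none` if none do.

β' = (5−√29)/2 ≈ -0.19258.
candidate 1: (m,n)=(0,-7) → π∥ = 0-7·β ≈ -36.34808, π⊥ = 0-7·β' ≈ 1.34808 ∈ [0.6, 1.4) ⇒ IN Λ
candidate 2: (m,n)=(1,2) → π∥ = 1+2·β ≈ 11.38516, π⊥ = 1+2·β' ≈ 0.61484 ∈ [0.6, 1.4) ⇒ IN Λ
candidate 3: (m,n)=(3,5) → π∥ = 3+5·β ≈ 28.96291, π⊥ = 3+5·β' ≈ 2.03709 ∉ [0.6, 1.4) ⇒ out
candidate 4: (m,n)=(1,1) → π∥ = 1+1·β ≈ 6.19258, π⊥ = 1+1·β' ≈ 0.80742 ∈ [0.6, 1.4) ⇒ IN Λ
candidate 5: (m,n)=(0,-3) → π∥ = 0-3·β ≈ -15.57775, π⊥ = 0-3·β' ≈ 0.57775 ∉ [0.6, 1.4) ⇒ out
candidate 6: (m,n)=(2,-8) → π∥ = 2-8·β ≈ -39.54066, π⊥ = 2-8·β' ≈ 3.54066 ∉ [0.6, 1.4) ⇒ out
candidate 7: (m,n)=(0,-6) → π∥ = 0-6·β ≈ -31.15549, π⊥ = 0-6·β' ≈ 1.15549 ∈ [0.6, 1.4) ⇒ IN Λ
candidate 8: (m,n)=(1,-2) → π∥ = 1-2·β ≈ -9.38516, π⊥ = 1-2·β' ≈ 1.38516 ∈ [0.6, 1.4) ⇒ IN Λ
candidate 9: (m,n)=(-4,6) → π∥ = -4+6·β ≈ 27.15549, π⊥ = -4+6·β' ≈ -5.15549 ∉ [0.6, 1.4) ⇒ out

1, 2, 4, 7, 8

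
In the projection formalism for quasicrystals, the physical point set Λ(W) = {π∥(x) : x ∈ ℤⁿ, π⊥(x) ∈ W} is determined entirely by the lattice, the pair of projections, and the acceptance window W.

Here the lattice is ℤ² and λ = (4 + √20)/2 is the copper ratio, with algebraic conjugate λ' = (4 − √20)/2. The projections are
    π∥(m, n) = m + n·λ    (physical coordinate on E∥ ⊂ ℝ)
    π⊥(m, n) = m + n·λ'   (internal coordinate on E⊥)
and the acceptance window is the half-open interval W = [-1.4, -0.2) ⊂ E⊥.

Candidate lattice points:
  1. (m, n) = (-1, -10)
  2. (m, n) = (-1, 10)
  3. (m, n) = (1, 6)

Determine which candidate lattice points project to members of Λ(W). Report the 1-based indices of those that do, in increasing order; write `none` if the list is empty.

λ' = (4−√20)/2 ≈ -0.2361.
#1 (-1,-10): internal coord -1 + (-10)·λ' = +1.3607; +1.3607 ∉ [-1.4, -0.2) → out
#2 (-1,10): internal coord -1 + (10)·λ' = -3.3607; -3.3607 ∉ [-1.4, -0.2) → out
#3 (1,6): internal coord 1 + (6)·λ' = -0.4164; -0.4164 ∈ [-1.4, -0.2) → IN Λ

3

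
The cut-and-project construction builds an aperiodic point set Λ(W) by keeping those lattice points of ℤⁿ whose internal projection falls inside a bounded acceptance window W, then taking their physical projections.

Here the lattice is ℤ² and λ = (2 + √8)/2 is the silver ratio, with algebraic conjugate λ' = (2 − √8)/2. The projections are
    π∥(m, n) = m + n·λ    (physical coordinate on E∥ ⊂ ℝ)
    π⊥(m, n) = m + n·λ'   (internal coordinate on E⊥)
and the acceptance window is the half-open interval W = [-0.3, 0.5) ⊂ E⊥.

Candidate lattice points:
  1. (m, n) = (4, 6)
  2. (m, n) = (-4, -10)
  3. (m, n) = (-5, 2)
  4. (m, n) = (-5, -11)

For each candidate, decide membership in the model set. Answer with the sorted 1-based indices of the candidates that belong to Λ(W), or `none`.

Compute λ' = (2−√8)/2 = -0.4142, so π⊥(m,n) = m -0.4142·n.
#1 (4,6): internal coord 4 + (6)·λ' = +1.5147; +1.5147 ∉ [-0.3, 0.5) → out
#2 (-4,-10): internal coord -4 + (-10)·λ' = +0.1421; +0.1421 ∈ [-0.3, 0.5) → IN Λ
#3 (-5,2): internal coord -5 + (2)·λ' = -5.8284; -5.8284 ∉ [-0.3, 0.5) → out
#4 (-5,-11): internal coord -5 + (-11)·λ' = -0.4437; -0.4437 ∉ [-0.3, 0.5) → out

2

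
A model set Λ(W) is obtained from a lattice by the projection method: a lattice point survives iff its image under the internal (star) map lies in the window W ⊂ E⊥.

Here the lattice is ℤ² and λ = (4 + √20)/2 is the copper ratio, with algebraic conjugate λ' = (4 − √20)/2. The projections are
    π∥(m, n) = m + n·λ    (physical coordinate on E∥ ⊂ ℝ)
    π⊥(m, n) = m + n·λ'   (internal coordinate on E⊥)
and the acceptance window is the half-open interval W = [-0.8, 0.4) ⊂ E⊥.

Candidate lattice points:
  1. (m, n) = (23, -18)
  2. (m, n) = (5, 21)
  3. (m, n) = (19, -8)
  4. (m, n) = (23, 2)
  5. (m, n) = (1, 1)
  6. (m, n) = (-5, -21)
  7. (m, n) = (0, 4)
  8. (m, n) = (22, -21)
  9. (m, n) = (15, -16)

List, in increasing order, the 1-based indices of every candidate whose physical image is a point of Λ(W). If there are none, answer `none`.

Compute λ' = (4−√20)/2 = -0.23607, so π⊥(m,n) = m -0.23607·n.
[1] lift (23,-18): star map gives 27.24922; window check -0.8 ≤ 27.24922 < 0.4 is false → out
[2] lift (5,21): star map gives 0.04257; window check -0.8 ≤ 0.04257 < 0.4 is true → IN Λ
[3] lift (19,-8): star map gives 20.88854; window check -0.8 ≤ 20.88854 < 0.4 is false → out
[4] lift (23,2): star map gives 22.52786; window check -0.8 ≤ 22.52786 < 0.4 is false → out
[5] lift (1,1): star map gives 0.76393; window check -0.8 ≤ 0.76393 < 0.4 is false → out
[6] lift (-5,-21): star map gives -0.04257; window check -0.8 ≤ -0.04257 < 0.4 is true → IN Λ
[7] lift (0,4): star map gives -0.94427; window check -0.8 ≤ -0.94427 < 0.4 is false → out
[8] lift (22,-21): star map gives 26.95743; window check -0.8 ≤ 26.95743 < 0.4 is false → out
[9] lift (15,-16): star map gives 18.77709; window check -0.8 ≤ 18.77709 < 0.4 is false → out

2, 6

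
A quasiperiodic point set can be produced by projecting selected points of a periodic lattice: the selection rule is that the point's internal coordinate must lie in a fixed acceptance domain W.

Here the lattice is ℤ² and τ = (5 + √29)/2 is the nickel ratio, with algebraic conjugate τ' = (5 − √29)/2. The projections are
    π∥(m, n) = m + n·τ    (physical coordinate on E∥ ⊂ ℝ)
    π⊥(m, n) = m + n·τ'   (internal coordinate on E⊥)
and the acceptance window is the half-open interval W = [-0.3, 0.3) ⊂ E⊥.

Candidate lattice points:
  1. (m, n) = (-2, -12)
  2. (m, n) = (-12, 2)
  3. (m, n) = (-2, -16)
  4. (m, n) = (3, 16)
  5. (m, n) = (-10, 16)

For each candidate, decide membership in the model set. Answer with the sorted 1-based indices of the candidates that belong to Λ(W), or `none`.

Numerically τ ≈ 5.192582 and τ' = −1/τ ≈ -0.192582.
candidate 1: (m,n)=(-2,-12) → π∥ = -2-12·τ ≈ -64.310989, π⊥ = -2-12·τ' ≈ 0.310989 ∉ [-0.3, 0.3) ⇒ out
candidate 2: (m,n)=(-12,2) → π∥ = -12+2·τ ≈ -1.614835, π⊥ = -12+2·τ' ≈ -12.385165 ∉ [-0.3, 0.3) ⇒ out
candidate 3: (m,n)=(-2,-16) → π∥ = -2-16·τ ≈ -85.081318, π⊥ = -2-16·τ' ≈ 1.081318 ∉ [-0.3, 0.3) ⇒ out
candidate 4: (m,n)=(3,16) → π∥ = 3+16·τ ≈ 86.081318, π⊥ = 3+16·τ' ≈ -0.081318 ∈ [-0.3, 0.3) ⇒ IN Λ
candidate 5: (m,n)=(-10,16) → π∥ = -10+16·τ ≈ 73.081318, π⊥ = -10+16·τ' ≈ -13.081318 ∉ [-0.3, 0.3) ⇒ out

4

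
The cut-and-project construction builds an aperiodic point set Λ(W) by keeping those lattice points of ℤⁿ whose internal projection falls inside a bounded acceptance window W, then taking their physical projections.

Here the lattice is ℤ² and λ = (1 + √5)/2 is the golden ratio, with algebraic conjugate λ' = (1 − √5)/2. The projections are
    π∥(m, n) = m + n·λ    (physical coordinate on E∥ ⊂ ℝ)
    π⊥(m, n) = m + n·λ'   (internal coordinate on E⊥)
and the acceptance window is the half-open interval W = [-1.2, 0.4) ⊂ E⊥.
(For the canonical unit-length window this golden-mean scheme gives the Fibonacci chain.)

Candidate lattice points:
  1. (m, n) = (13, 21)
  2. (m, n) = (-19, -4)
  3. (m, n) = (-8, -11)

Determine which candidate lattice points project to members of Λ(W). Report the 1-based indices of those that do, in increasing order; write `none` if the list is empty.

Compute λ' = (1−√5)/2 = -0.61803, so π⊥(m,n) = m -0.61803·n.
#1 (13,21): internal coord 13 + (21)·λ' = +0.02129; +0.02129 ∈ [-1.2, 0.4) → IN Λ
#2 (-19,-4): internal coord -19 + (-4)·λ' = -16.52786; -16.52786 ∉ [-1.2, 0.4) → out
#3 (-8,-11): internal coord -8 + (-11)·λ' = -1.20163; -1.20163 ∉ [-1.2, 0.4) → out

1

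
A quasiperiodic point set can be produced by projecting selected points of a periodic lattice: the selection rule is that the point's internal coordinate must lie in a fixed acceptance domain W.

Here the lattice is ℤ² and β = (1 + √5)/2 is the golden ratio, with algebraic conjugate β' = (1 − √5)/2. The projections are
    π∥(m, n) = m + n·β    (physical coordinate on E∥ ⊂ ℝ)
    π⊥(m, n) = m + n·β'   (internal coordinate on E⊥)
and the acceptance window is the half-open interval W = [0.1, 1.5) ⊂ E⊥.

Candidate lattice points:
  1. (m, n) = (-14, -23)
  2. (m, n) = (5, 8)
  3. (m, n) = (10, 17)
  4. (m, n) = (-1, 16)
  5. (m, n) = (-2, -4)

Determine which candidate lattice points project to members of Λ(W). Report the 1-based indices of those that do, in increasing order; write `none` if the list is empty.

β' = (1−√5)/2 ≈ -0.61803.
candidate 1: (m,n)=(-14,-23) → π∥ = -14-23·β ≈ -51.21478, π⊥ = -14-23·β' ≈ 0.21478 ∈ [0.1, 1.5) ⇒ IN Λ
candidate 2: (m,n)=(5,8) → π∥ = 5+8·β ≈ 17.94427, π⊥ = 5+8·β' ≈ 0.05573 ∉ [0.1, 1.5) ⇒ out
candidate 3: (m,n)=(10,17) → π∥ = 10+17·β ≈ 37.50658, π⊥ = 10+17·β' ≈ -0.50658 ∉ [0.1, 1.5) ⇒ out
candidate 4: (m,n)=(-1,16) → π∥ = -1+16·β ≈ 24.88854, π⊥ = -1+16·β' ≈ -10.88854 ∉ [0.1, 1.5) ⇒ out
candidate 5: (m,n)=(-2,-4) → π∥ = -2-4·β ≈ -8.47214, π⊥ = -2-4·β' ≈ 0.47214 ∈ [0.1, 1.5) ⇒ IN Λ

1, 5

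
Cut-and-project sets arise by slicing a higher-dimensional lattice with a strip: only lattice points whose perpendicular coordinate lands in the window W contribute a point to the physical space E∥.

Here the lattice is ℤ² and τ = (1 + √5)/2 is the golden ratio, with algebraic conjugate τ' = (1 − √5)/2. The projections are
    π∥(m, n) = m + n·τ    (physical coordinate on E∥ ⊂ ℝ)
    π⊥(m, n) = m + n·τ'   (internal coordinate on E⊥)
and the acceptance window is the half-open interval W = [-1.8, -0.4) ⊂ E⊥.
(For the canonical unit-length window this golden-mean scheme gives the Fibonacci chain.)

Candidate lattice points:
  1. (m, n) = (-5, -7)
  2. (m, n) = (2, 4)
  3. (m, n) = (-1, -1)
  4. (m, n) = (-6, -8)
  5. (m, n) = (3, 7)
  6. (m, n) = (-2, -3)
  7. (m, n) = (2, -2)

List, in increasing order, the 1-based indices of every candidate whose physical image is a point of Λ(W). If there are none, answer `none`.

Compute τ' = (1−√5)/2 = -0.6180, so π⊥(m,n) = m -0.6180·n.
candidate 1: (m,n)=(-5,-7) → π∥ = -5-7·τ ≈ -16.3262, π⊥ = -5-7·τ' ≈ -0.6738 ∈ [-1.8, -0.4) ⇒ IN Λ
candidate 2: (m,n)=(2,4) → π∥ = 2+4·τ ≈ 8.4721, π⊥ = 2+4·τ' ≈ -0.4721 ∈ [-1.8, -0.4) ⇒ IN Λ
candidate 3: (m,n)=(-1,-1) → π∥ = -1-1·τ ≈ -2.6180, π⊥ = -1-1·τ' ≈ -0.3820 ∉ [-1.8, -0.4) ⇒ out
candidate 4: (m,n)=(-6,-8) → π∥ = -6-8·τ ≈ -18.9443, π⊥ = -6-8·τ' ≈ -1.0557 ∈ [-1.8, -0.4) ⇒ IN Λ
candidate 5: (m,n)=(3,7) → π∥ = 3+7·τ ≈ 14.3262, π⊥ = 3+7·τ' ≈ -1.3262 ∈ [-1.8, -0.4) ⇒ IN Λ
candidate 6: (m,n)=(-2,-3) → π∥ = -2-3·τ ≈ -6.8541, π⊥ = -2-3·τ' ≈ -0.1459 ∉ [-1.8, -0.4) ⇒ out
candidate 7: (m,n)=(2,-2) → π∥ = 2-2·τ ≈ -1.2361, π⊥ = 2-2·τ' ≈ 3.2361 ∉ [-1.8, -0.4) ⇒ out

1, 2, 4, 5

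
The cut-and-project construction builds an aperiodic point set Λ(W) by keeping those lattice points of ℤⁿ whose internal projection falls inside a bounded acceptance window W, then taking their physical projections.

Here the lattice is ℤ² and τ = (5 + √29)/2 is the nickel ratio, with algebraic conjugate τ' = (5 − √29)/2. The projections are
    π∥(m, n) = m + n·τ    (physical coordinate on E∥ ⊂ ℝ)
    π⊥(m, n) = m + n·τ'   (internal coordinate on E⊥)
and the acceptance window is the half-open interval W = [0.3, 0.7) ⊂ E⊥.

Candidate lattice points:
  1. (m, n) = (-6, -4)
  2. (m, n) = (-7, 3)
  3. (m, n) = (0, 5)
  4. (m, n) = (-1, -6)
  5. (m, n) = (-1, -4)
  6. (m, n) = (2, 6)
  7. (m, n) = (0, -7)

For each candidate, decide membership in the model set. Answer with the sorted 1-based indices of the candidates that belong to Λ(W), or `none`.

Compute τ' = (5−√29)/2 = -0.19258, so π⊥(m,n) = m -0.19258·n.
[1] lift (-6,-4): star map gives -5.22967; window check 0.3 ≤ -5.22967 < 0.7 is false → out
[2] lift (-7,3): star map gives -7.57775; window check 0.3 ≤ -7.57775 < 0.7 is false → out
[3] lift (0,5): star map gives -0.96291; window check 0.3 ≤ -0.96291 < 0.7 is false → out
[4] lift (-1,-6): star map gives 0.15549; window check 0.3 ≤ 0.15549 < 0.7 is false → out
[5] lift (-1,-4): star map gives -0.22967; window check 0.3 ≤ -0.22967 < 0.7 is false → out
[6] lift (2,6): star map gives 0.84451; window check 0.3 ≤ 0.84451 < 0.7 is false → out
[7] lift (0,-7): star map gives 1.34808; window check 0.3 ≤ 1.34808 < 0.7 is false → out

none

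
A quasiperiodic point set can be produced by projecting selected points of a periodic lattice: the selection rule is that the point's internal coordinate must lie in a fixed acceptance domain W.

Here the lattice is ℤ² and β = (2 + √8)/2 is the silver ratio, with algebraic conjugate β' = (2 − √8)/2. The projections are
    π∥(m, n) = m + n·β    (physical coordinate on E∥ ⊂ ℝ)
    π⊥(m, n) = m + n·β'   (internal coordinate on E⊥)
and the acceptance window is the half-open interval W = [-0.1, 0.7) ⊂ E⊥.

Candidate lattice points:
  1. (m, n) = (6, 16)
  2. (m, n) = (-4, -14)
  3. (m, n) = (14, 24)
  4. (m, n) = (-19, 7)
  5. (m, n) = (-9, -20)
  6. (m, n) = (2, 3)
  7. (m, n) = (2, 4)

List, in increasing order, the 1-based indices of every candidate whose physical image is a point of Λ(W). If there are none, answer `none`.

Numerically β ≈ 2.4142 and β' = −1/β ≈ -0.4142.
[1] lift (6,16): star map gives -0.6274; window check -0.1 ≤ -0.6274 < 0.7 is false → out
[2] lift (-4,-14): star map gives 1.7990; window check -0.1 ≤ 1.7990 < 0.7 is false → out
[3] lift (14,24): star map gives 4.0589; window check -0.1 ≤ 4.0589 < 0.7 is false → out
[4] lift (-19,7): star map gives -21.8995; window check -0.1 ≤ -21.8995 < 0.7 is false → out
[5] lift (-9,-20): star map gives -0.7157; window check -0.1 ≤ -0.7157 < 0.7 is false → out
[6] lift (2,3): star map gives 0.7574; window check -0.1 ≤ 0.7574 < 0.7 is false → out
[7] lift (2,4): star map gives 0.3431; window check -0.1 ≤ 0.3431 < 0.7 is true → IN Λ

7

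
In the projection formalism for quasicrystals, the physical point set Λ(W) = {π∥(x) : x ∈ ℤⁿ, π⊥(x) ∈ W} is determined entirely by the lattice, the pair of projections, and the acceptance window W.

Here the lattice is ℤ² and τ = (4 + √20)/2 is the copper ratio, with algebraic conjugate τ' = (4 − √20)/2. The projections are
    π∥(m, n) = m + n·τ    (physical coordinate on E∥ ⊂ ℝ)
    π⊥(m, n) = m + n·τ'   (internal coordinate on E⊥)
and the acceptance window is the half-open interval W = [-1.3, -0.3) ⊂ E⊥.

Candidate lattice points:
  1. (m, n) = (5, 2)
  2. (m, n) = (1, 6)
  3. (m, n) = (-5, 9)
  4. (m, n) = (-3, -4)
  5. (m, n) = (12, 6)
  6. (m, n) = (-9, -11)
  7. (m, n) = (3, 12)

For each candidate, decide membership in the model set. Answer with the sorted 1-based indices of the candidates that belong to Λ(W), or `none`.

2

Compute τ' = (4−√20)/2 = -0.23607, so π⊥(m,n) = m -0.23607·n.
candidate 1: (m,n)=(5,2) → π∥ = 5+2·τ ≈ 13.47214, π⊥ = 5+2·τ' ≈ 4.52786 ∉ [-1.3, -0.3) ⇒ out
candidate 2: (m,n)=(1,6) → π∥ = 1+6·τ ≈ 26.41641, π⊥ = 1+6·τ' ≈ -0.41641 ∈ [-1.3, -0.3) ⇒ IN Λ
candidate 3: (m,n)=(-5,9) → π∥ = -5+9·τ ≈ 33.12461, π⊥ = -5+9·τ' ≈ -7.12461 ∉ [-1.3, -0.3) ⇒ out
candidate 4: (m,n)=(-3,-4) → π∥ = -3-4·τ ≈ -19.94427, π⊥ = -3-4·τ' ≈ -2.05573 ∉ [-1.3, -0.3) ⇒ out
candidate 5: (m,n)=(12,6) → π∥ = 12+6·τ ≈ 37.41641, π⊥ = 12+6·τ' ≈ 10.58359 ∉ [-1.3, -0.3) ⇒ out
candidate 6: (m,n)=(-9,-11) → π∥ = -9-11·τ ≈ -55.59675, π⊥ = -9-11·τ' ≈ -6.40325 ∉ [-1.3, -0.3) ⇒ out
candidate 7: (m,n)=(3,12) → π∥ = 3+12·τ ≈ 53.83282, π⊥ = 3+12·τ' ≈ 0.16718 ∉ [-1.3, -0.3) ⇒ out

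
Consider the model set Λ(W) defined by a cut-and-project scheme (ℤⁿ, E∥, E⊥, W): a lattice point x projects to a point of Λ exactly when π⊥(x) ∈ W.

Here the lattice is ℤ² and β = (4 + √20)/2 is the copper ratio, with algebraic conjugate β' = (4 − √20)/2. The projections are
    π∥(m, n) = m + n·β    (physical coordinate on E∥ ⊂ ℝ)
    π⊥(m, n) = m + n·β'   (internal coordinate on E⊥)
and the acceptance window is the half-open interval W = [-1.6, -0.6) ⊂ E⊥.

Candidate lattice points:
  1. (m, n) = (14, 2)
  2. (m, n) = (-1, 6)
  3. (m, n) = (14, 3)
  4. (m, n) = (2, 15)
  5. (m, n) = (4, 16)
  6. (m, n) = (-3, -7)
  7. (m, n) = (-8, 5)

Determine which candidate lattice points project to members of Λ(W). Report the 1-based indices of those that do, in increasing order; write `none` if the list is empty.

Compute β' = (4−√20)/2 = -0.23607, so π⊥(m,n) = m -0.23607·n.
candidate 1: (m,n)=(14,2) → π∥ = 14+2·β ≈ 22.47214, π⊥ = 14+2·β' ≈ 13.52786 ∉ [-1.6, -0.6) ⇒ out
candidate 2: (m,n)=(-1,6) → π∥ = -1+6·β ≈ 24.41641, π⊥ = -1+6·β' ≈ -2.41641 ∉ [-1.6, -0.6) ⇒ out
candidate 3: (m,n)=(14,3) → π∥ = 14+3·β ≈ 26.70820, π⊥ = 14+3·β' ≈ 13.29180 ∉ [-1.6, -0.6) ⇒ out
candidate 4: (m,n)=(2,15) → π∥ = 2+15·β ≈ 65.54102, π⊥ = 2+15·β' ≈ -1.54102 ∈ [-1.6, -0.6) ⇒ IN Λ
candidate 5: (m,n)=(4,16) → π∥ = 4+16·β ≈ 71.77709, π⊥ = 4+16·β' ≈ 0.22291 ∉ [-1.6, -0.6) ⇒ out
candidate 6: (m,n)=(-3,-7) → π∥ = -3-7·β ≈ -32.65248, π⊥ = -3-7·β' ≈ -1.34752 ∈ [-1.6, -0.6) ⇒ IN Λ
candidate 7: (m,n)=(-8,5) → π∥ = -8+5·β ≈ 13.18034, π⊥ = -8+5·β' ≈ -9.18034 ∉ [-1.6, -0.6) ⇒ out

4, 6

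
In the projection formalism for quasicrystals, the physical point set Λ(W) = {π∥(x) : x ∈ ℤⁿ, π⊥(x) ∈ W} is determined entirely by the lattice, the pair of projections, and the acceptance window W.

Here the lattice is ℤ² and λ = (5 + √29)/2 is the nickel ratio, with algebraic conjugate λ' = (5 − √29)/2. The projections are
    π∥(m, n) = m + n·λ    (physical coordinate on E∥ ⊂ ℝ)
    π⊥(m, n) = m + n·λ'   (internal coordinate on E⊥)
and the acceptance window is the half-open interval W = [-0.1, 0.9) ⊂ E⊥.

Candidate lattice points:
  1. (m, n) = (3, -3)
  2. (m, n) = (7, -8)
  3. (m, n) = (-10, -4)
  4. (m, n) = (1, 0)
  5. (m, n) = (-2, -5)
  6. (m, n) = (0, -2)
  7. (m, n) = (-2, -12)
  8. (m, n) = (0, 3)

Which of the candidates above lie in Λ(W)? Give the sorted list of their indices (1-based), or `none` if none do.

6, 7

λ' = (5−√29)/2 ≈ -0.1926.
[1] lift (3,-3): star map gives 3.5777; window check -0.1 ≤ 3.5777 < 0.9 is false → out
[2] lift (7,-8): star map gives 8.5407; window check -0.1 ≤ 8.5407 < 0.9 is false → out
[3] lift (-10,-4): star map gives -9.2297; window check -0.1 ≤ -9.2297 < 0.9 is false → out
[4] lift (1,0): star map gives 1.0000; window check -0.1 ≤ 1.0000 < 0.9 is false → out
[5] lift (-2,-5): star map gives -1.0371; window check -0.1 ≤ -1.0371 < 0.9 is false → out
[6] lift (0,-2): star map gives 0.3852; window check -0.1 ≤ 0.3852 < 0.9 is true → IN Λ
[7] lift (-2,-12): star map gives 0.3110; window check -0.1 ≤ 0.3110 < 0.9 is true → IN Λ
[8] lift (0,3): star map gives -0.5777; window check -0.1 ≤ -0.5777 < 0.9 is false → out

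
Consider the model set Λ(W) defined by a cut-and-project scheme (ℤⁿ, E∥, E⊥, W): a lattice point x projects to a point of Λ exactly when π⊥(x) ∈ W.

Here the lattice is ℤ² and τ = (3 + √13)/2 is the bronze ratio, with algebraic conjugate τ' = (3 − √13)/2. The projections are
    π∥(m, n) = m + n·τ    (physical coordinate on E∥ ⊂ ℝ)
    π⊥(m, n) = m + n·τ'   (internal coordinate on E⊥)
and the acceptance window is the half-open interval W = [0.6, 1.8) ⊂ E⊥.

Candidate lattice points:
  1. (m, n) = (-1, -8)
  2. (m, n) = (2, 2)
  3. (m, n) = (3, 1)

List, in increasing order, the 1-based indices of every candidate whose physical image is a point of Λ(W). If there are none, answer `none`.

1, 2

Numerically τ ≈ 3.302776 and τ' = −1/τ ≈ -0.302776.
candidate 1: (m,n)=(-1,-8) → π∥ = -1-8·τ ≈ -27.422205, π⊥ = -1-8·τ' ≈ 1.422205 ∈ [0.6, 1.8) ⇒ IN Λ
candidate 2: (m,n)=(2,2) → π∥ = 2+2·τ ≈ 8.605551, π⊥ = 2+2·τ' ≈ 1.394449 ∈ [0.6, 1.8) ⇒ IN Λ
candidate 3: (m,n)=(3,1) → π∥ = 3+1·τ ≈ 6.302776, π⊥ = 3+1·τ' ≈ 2.697224 ∉ [0.6, 1.8) ⇒ out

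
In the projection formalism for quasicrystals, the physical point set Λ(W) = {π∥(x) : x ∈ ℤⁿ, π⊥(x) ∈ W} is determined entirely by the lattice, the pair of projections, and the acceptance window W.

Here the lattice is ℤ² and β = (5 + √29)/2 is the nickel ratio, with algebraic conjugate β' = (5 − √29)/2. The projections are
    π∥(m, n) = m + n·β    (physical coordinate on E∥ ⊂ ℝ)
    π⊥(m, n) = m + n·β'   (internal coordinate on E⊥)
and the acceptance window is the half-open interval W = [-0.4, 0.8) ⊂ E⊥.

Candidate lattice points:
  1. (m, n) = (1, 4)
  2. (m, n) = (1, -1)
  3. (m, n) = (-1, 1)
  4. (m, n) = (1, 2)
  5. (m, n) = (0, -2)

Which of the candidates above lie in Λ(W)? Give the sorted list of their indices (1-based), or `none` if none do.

β' = (5−√29)/2 ≈ -0.192582.
[1] lift (1,4): star map gives 0.229670; window check -0.4 ≤ 0.229670 < 0.8 is true → IN Λ
[2] lift (1,-1): star map gives 1.192582; window check -0.4 ≤ 1.192582 < 0.8 is false → out
[3] lift (-1,1): star map gives -1.192582; window check -0.4 ≤ -1.192582 < 0.8 is false → out
[4] lift (1,2): star map gives 0.614835; window check -0.4 ≤ 0.614835 < 0.8 is true → IN Λ
[5] lift (0,-2): star map gives 0.385165; window check -0.4 ≤ 0.385165 < 0.8 is true → IN Λ

1, 4, 5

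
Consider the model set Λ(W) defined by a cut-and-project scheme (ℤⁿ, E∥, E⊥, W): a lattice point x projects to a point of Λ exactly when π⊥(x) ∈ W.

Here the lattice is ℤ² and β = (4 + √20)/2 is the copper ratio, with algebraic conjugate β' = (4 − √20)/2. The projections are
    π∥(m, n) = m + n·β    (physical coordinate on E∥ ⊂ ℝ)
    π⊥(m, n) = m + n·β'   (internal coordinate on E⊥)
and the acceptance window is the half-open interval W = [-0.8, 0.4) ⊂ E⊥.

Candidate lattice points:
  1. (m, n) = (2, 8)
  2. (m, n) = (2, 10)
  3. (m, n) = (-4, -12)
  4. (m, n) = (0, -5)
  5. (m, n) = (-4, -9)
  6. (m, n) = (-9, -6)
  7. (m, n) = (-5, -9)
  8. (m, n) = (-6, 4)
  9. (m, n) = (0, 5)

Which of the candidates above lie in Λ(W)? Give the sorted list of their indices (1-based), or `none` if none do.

1, 2

β' = (4−√20)/2 ≈ -0.2361.
#1 (2,8): internal coord 2 + (8)·β' = +0.1115; +0.1115 ∈ [-0.8, 0.4) → IN Λ
#2 (2,10): internal coord 2 + (10)·β' = -0.3607; -0.3607 ∈ [-0.8, 0.4) → IN Λ
#3 (-4,-12): internal coord -4 + (-12)·β' = -1.1672; -1.1672 ∉ [-0.8, 0.4) → out
#4 (0,-5): internal coord 0 + (-5)·β' = +1.1803; +1.1803 ∉ [-0.8, 0.4) → out
#5 (-4,-9): internal coord -4 + (-9)·β' = -1.8754; -1.8754 ∉ [-0.8, 0.4) → out
#6 (-9,-6): internal coord -9 + (-6)·β' = -7.5836; -7.5836 ∉ [-0.8, 0.4) → out
#7 (-5,-9): internal coord -5 + (-9)·β' = -2.8754; -2.8754 ∉ [-0.8, 0.4) → out
#8 (-6,4): internal coord -6 + (4)·β' = -6.9443; -6.9443 ∉ [-0.8, 0.4) → out
#9 (0,5): internal coord 0 + (5)·β' = -1.1803; -1.1803 ∉ [-0.8, 0.4) → out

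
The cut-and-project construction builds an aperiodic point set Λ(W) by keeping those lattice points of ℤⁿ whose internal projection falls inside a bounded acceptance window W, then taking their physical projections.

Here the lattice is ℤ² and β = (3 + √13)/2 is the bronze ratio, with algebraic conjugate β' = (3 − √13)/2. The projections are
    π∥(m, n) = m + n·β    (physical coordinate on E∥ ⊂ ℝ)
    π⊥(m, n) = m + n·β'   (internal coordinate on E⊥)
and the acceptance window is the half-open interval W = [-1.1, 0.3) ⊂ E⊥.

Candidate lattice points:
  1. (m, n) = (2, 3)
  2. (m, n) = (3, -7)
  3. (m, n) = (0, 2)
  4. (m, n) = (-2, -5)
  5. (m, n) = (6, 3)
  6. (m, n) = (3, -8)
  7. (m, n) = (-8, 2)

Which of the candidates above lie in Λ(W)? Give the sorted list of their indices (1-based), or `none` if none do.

Compute β' = (3−√13)/2 = -0.30278, so π⊥(m,n) = m -0.30278·n.
#1 (2,3): internal coord 2 + (3)·β' = +1.09167; +1.09167 ∉ [-1.1, 0.3) → out
#2 (3,-7): internal coord 3 + (-7)·β' = +5.11943; +5.11943 ∉ [-1.1, 0.3) → out
#3 (0,2): internal coord 0 + (2)·β' = -0.60555; -0.60555 ∈ [-1.1, 0.3) → IN Λ
#4 (-2,-5): internal coord -2 + (-5)·β' = -0.48612; -0.48612 ∈ [-1.1, 0.3) → IN Λ
#5 (6,3): internal coord 6 + (3)·β' = +5.09167; +5.09167 ∉ [-1.1, 0.3) → out
#6 (3,-8): internal coord 3 + (-8)·β' = +5.42221; +5.42221 ∉ [-1.1, 0.3) → out
#7 (-8,2): internal coord -8 + (2)·β' = -8.60555; -8.60555 ∉ [-1.1, 0.3) → out

3, 4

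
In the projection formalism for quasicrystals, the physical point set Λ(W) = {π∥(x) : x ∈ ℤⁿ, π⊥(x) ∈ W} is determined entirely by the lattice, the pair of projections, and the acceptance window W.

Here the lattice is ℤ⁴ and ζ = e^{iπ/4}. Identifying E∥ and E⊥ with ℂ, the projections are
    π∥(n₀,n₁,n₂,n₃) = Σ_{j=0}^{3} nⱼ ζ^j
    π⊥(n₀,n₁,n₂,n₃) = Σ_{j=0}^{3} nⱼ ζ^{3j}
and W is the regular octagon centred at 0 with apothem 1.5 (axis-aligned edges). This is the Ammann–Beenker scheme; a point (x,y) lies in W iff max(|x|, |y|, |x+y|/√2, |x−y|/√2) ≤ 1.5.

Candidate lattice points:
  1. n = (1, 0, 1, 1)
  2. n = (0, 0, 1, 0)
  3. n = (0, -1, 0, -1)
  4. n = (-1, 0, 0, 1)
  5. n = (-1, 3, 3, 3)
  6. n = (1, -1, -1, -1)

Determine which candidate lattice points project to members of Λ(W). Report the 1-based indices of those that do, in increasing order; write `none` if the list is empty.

With ζ = e^{iπ/4} the internal vectors are ζ^0,ζ^3,ζ^6,ζ^9.
candidate 1: n = (1, 0, 1, 1) → π⊥ ≈ (+1.707107, -0.292893); max(|x|,|y|,|x±y|/√2) = 1.707107 > 1.5 ⇒ ∉ W
candidate 2: n = (0, 0, 1, 0) → π⊥ ≈ (+0.000000, -1.000000); max(|x|,|y|,|x±y|/√2) = 1.000000 ≤ 1.5 ⇒ ∈ W
candidate 3: n = (0, -1, 0, -1) → π⊥ ≈ (+0.000000, -1.414214); max(|x|,|y|,|x±y|/√2) = 1.414214 ≤ 1.5 ⇒ ∈ W
candidate 4: n = (-1, 0, 0, 1) → π⊥ ≈ (-0.292893, +0.707107); max(|x|,|y|,|x±y|/√2) = 0.707107 ≤ 1.5 ⇒ ∈ W
candidate 5: n = (-1, 3, 3, 3) → π⊥ ≈ (-1.000000, +1.242641); max(|x|,|y|,|x±y|/√2) = 1.585786 > 1.5 ⇒ ∉ W
candidate 6: n = (1, -1, -1, -1) → π⊥ ≈ (+1.000000, -0.414214); max(|x|,|y|,|x±y|/√2) = 1.000000 ≤ 1.5 ⇒ ∈ W

2, 3, 4, 6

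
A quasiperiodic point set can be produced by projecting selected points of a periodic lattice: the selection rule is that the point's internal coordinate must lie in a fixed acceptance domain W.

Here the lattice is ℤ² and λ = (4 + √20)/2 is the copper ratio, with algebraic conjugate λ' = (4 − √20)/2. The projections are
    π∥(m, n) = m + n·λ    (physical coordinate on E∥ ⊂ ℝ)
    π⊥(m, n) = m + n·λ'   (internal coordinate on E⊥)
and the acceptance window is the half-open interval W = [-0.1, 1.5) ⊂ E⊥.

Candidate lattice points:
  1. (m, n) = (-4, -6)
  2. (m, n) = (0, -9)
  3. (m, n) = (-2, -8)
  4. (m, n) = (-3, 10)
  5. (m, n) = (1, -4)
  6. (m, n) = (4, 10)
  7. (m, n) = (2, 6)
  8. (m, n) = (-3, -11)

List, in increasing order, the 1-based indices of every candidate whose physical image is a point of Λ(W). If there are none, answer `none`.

7

Compute λ' = (4−√20)/2 = -0.2361, so π⊥(m,n) = m -0.2361·n.
[1] lift (-4,-6): star map gives -2.5836; window check -0.1 ≤ -2.5836 < 1.5 is false → out
[2] lift (0,-9): star map gives 2.1246; window check -0.1 ≤ 2.1246 < 1.5 is false → out
[3] lift (-2,-8): star map gives -0.1115; window check -0.1 ≤ -0.1115 < 1.5 is false → out
[4] lift (-3,10): star map gives -5.3607; window check -0.1 ≤ -5.3607 < 1.5 is false → out
[5] lift (1,-4): star map gives 1.9443; window check -0.1 ≤ 1.9443 < 1.5 is false → out
[6] lift (4,10): star map gives 1.6393; window check -0.1 ≤ 1.6393 < 1.5 is false → out
[7] lift (2,6): star map gives 0.5836; window check -0.1 ≤ 0.5836 < 1.5 is true → IN Λ
[8] lift (-3,-11): star map gives -0.4033; window check -0.1 ≤ -0.4033 < 1.5 is false → out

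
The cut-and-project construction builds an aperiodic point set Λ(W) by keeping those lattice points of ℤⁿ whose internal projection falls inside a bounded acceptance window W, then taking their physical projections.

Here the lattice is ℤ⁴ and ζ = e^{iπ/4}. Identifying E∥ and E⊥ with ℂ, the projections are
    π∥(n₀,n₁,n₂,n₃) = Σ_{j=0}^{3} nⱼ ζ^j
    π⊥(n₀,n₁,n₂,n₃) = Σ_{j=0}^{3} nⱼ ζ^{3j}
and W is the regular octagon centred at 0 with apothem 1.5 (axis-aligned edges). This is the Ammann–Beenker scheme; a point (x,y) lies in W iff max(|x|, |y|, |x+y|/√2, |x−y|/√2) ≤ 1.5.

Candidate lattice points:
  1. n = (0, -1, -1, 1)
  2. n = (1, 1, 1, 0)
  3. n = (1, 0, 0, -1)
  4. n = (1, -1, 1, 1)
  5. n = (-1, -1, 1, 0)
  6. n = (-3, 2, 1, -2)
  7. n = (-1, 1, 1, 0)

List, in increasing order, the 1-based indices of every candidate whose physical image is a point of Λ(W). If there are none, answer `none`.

With ζ = e^{iπ/4} the internal vectors are ζ^0,ζ^3,ζ^6,ζ^9.
candidate 1: n = (0, -1, -1, 1) → π⊥ ≈ (+1.414214, +1.000000); max(|x|,|y|,|x±y|/√2) = 1.707107 > 1.5 ⇒ ∉ W
candidate 2: n = (1, 1, 1, 0) → π⊥ ≈ (+0.292893, -0.292893); max(|x|,|y|,|x±y|/√2) = 0.414214 ≤ 1.5 ⇒ ∈ W
candidate 3: n = (1, 0, 0, -1) → π⊥ ≈ (+0.292893, -0.707107); max(|x|,|y|,|x±y|/√2) = 0.707107 ≤ 1.5 ⇒ ∈ W
candidate 4: n = (1, -1, 1, 1) → π⊥ ≈ (+2.414214, -1.000000); max(|x|,|y|,|x±y|/√2) = 2.414214 > 1.5 ⇒ ∉ W
candidate 5: n = (-1, -1, 1, 0) → π⊥ ≈ (-0.292893, -1.707107); max(|x|,|y|,|x±y|/√2) = 1.707107 > 1.5 ⇒ ∉ W
candidate 6: n = (-3, 2, 1, -2) → π⊥ ≈ (-5.828427, -1.000000); max(|x|,|y|,|x±y|/√2) = 5.828427 > 1.5 ⇒ ∉ W
candidate 7: n = (-1, 1, 1, 0) → π⊥ ≈ (-1.707107, -0.292893); max(|x|,|y|,|x±y|/√2) = 1.707107 > 1.5 ⇒ ∉ W

2, 3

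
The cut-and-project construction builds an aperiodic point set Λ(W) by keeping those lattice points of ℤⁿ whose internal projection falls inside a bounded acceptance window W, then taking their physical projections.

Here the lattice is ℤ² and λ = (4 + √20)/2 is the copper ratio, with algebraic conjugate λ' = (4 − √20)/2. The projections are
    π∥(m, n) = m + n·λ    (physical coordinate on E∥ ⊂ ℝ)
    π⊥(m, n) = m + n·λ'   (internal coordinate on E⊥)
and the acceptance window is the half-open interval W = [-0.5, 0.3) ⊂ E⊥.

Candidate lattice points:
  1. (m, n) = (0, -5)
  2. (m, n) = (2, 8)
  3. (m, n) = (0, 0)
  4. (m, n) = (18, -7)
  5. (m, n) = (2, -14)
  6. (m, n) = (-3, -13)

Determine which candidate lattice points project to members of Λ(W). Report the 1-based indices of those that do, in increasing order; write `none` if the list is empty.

2, 3, 6

Compute λ' = (4−√20)/2 = -0.2361, so π⊥(m,n) = m -0.2361·n.
[1] lift (0,-5): star map gives 1.1803; window check -0.5 ≤ 1.1803 < 0.3 is false → out
[2] lift (2,8): star map gives 0.1115; window check -0.5 ≤ 0.1115 < 0.3 is true → IN Λ
[3] lift (0,0): star map gives 0.0000; window check -0.5 ≤ 0.0000 < 0.3 is true → IN Λ
[4] lift (18,-7): star map gives 19.6525; window check -0.5 ≤ 19.6525 < 0.3 is false → out
[5] lift (2,-14): star map gives 5.3050; window check -0.5 ≤ 5.3050 < 0.3 is false → out
[6] lift (-3,-13): star map gives 0.0689; window check -0.5 ≤ 0.0689 < 0.3 is true → IN Λ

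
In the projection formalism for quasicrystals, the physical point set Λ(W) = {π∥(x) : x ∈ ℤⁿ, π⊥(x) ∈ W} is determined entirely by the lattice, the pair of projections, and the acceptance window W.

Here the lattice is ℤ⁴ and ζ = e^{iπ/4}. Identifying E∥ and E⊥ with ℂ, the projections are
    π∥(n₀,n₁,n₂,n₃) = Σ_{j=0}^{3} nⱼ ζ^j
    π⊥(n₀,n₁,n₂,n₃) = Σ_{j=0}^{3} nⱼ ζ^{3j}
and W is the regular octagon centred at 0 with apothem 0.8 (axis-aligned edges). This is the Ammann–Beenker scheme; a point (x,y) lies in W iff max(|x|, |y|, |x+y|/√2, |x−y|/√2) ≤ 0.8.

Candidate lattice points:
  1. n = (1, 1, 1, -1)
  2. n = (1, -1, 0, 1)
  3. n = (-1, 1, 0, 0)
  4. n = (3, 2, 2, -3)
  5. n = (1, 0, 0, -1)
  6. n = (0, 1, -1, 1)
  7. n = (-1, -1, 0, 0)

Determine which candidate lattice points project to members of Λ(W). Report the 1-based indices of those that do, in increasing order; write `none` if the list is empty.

5, 7

π⊥(n) = n₀ + n₁ζ³ + n₂ζ⁶ + n₃ζ⁹ where ζ = e^{iπ/4}.
candidate 1: n = (1, 1, 1, -1) → π⊥ ≈ (-0.41421, -1.00000); max(|x|,|y|,|x±y|/√2) = 1.00000 > 0.8 ⇒ ∉ W
candidate 2: n = (1, -1, 0, 1) → π⊥ ≈ (+2.41421, +0.00000); max(|x|,|y|,|x±y|/√2) = 2.41421 > 0.8 ⇒ ∉ W
candidate 3: n = (-1, 1, 0, 0) → π⊥ ≈ (-1.70711, +0.70711); max(|x|,|y|,|x±y|/√2) = 1.70711 > 0.8 ⇒ ∉ W
candidate 4: n = (3, 2, 2, -3) → π⊥ ≈ (-0.53553, -2.70711); max(|x|,|y|,|x±y|/√2) = 2.70711 > 0.8 ⇒ ∉ W
candidate 5: n = (1, 0, 0, -1) → π⊥ ≈ (+0.29289, -0.70711); max(|x|,|y|,|x±y|/√2) = 0.70711 ≤ 0.8 ⇒ ∈ W
candidate 6: n = (0, 1, -1, 1) → π⊥ ≈ (+0.00000, +2.41421); max(|x|,|y|,|x±y|/√2) = 2.41421 > 0.8 ⇒ ∉ W
candidate 7: n = (-1, -1, 0, 0) → π⊥ ≈ (-0.29289, -0.70711); max(|x|,|y|,|x±y|/√2) = 0.70711 ≤ 0.8 ⇒ ∈ W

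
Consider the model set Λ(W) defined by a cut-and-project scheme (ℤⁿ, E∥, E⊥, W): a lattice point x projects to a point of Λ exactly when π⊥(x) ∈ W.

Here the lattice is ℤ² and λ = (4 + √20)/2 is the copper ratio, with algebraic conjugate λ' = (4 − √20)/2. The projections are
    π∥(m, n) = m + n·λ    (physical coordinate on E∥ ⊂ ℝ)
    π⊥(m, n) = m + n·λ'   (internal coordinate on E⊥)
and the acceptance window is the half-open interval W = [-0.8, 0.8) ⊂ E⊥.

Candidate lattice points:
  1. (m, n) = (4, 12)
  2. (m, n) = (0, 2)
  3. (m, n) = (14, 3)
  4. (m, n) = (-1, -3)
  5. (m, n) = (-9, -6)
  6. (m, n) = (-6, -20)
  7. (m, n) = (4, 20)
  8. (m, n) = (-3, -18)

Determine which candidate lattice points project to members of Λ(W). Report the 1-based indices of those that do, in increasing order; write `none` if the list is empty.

Numerically λ ≈ 4.236068 and λ' = −1/λ ≈ -0.236068.
#1 (4,12): internal coord 4 + (12)·λ' = +1.167184; +1.167184 ∉ [-0.8, 0.8) → out
#2 (0,2): internal coord 0 + (2)·λ' = -0.472136; -0.472136 ∈ [-0.8, 0.8) → IN Λ
#3 (14,3): internal coord 14 + (3)·λ' = +13.291796; +13.291796 ∉ [-0.8, 0.8) → out
#4 (-1,-3): internal coord -1 + (-3)·λ' = -0.291796; -0.291796 ∈ [-0.8, 0.8) → IN Λ
#5 (-9,-6): internal coord -9 + (-6)·λ' = -7.583592; -7.583592 ∉ [-0.8, 0.8) → out
#6 (-6,-20): internal coord -6 + (-20)·λ' = -1.278640; -1.278640 ∉ [-0.8, 0.8) → out
#7 (4,20): internal coord 4 + (20)·λ' = -0.721360; -0.721360 ∈ [-0.8, 0.8) → IN Λ
#8 (-3,-18): internal coord -3 + (-18)·λ' = +1.249224; +1.249224 ∉ [-0.8, 0.8) → out

2, 4, 7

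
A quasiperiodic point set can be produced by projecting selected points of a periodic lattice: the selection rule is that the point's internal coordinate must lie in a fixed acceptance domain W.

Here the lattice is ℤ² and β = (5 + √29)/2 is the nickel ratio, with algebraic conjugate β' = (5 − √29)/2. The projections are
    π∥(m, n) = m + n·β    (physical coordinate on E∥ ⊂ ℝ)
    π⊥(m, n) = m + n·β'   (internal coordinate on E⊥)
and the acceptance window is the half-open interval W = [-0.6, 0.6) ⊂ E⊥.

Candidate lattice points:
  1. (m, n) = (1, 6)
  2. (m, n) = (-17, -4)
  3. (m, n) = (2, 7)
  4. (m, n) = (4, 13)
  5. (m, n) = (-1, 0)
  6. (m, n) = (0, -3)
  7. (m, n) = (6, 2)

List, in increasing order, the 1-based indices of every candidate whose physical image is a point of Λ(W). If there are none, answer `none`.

1, 6

Numerically β ≈ 5.19258 and β' = −1/β ≈ -0.19258.
#1 (1,6): internal coord 1 + (6)·β' = -0.15549; -0.15549 ∈ [-0.6, 0.6) → IN Λ
#2 (-17,-4): internal coord -17 + (-4)·β' = -16.22967; -16.22967 ∉ [-0.6, 0.6) → out
#3 (2,7): internal coord 2 + (7)·β' = +0.65192; +0.65192 ∉ [-0.6, 0.6) → out
#4 (4,13): internal coord 4 + (13)·β' = +1.49643; +1.49643 ∉ [-0.6, 0.6) → out
#5 (-1,0): internal coord -1 + (0)·β' = -1.00000; -1.00000 ∉ [-0.6, 0.6) → out
#6 (0,-3): internal coord 0 + (-3)·β' = +0.57775; +0.57775 ∈ [-0.6, 0.6) → IN Λ
#7 (6,2): internal coord 6 + (2)·β' = +5.61484; +5.61484 ∉ [-0.6, 0.6) → out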